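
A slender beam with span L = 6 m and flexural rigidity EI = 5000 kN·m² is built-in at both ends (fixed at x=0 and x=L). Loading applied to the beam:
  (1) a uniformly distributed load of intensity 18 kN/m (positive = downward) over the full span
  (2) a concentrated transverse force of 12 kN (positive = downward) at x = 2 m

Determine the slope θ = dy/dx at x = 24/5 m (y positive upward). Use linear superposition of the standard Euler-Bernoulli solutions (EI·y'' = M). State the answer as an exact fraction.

Load 1 — uniform load w=18 kN/m over full span:
  θ_1 = -wx(L-x)(L-2x)/(12EI) = -18·(24/5)·(6-(24/5))·(6-2·(24/5))/(12·5000) = 486/78125 rad
Load 2 — point force P=12 kN at a=2 m (b=L-a=4):
  θ_2 = Pa²(L-x)(2bL-(3b+a)(L-x))/(2L³EI)  [x>a] = 12·2²·(6-(24/5))·(2·4·6-(3·4+2)·(6-(24/5)))/(2·6³·5000) = 13/15625 rad
Superposition: θ = Σ θ_i = 551/78125 rad ≈ 0.007053 rad

θ(24/5) = 551/78125 rad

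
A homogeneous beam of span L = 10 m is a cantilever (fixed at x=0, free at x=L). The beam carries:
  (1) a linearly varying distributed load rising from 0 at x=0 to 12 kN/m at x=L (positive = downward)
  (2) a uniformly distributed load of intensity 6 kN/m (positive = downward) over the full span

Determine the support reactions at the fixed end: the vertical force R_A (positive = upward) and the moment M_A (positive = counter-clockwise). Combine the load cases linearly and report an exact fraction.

R_A = 120 kN, M_A = 700 kN·m

Load 1 — triangular load w₀=12 kN/m (0→w₀ over full span):
  R_A = w₀L/2 = 12·10/2 = 60 kN
  M_A = w₀L²/3 = 12·10²/3 = 400 kN·m
Load 2 — uniform load w=6 kN/m over full span:
  R_A = wL = 6·10 = 60 kN
  M_A = wL²/2 = 6·10²/2 = 300 kN·m
Superposition: R_A = 120 kN, M_A = 700 kN·m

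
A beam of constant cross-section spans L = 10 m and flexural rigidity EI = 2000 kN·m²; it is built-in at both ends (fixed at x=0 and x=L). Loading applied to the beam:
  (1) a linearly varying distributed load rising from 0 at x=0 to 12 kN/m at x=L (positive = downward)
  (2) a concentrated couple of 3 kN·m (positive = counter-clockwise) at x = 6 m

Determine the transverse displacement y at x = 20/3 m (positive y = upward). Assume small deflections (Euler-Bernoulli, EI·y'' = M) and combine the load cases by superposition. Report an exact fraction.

y(20/3) = -16081/243000 m

Load 1 — triangular load w₀=12 kN/m (0→w₀ over full span):
  y_1 = -w₀x²(L-x)²(x+2L)/(120LEI) = -12·(20/3)²·(10-(20/3))²·((20/3)+2·10)/(120·10·2000) = -16/243 m
Load 2 — applied couple M₀=3 kN·m at a=6 m (b=L-a=4):
  y_2 = (R_Ax³/6 - M_Ax²/2 - M₀(x-a)²/2)/EI  [x>a] with R_A=54/125, M_A=24/25 = ((54/125)·(20/3)³/6 - (24/25)·(20/3)²/2 - 3·((20/3)-6)²/2)/2000 = -1/3000 m
Superposition: y = Σ y_i = -16081/243000 m ≈ -0.066177 m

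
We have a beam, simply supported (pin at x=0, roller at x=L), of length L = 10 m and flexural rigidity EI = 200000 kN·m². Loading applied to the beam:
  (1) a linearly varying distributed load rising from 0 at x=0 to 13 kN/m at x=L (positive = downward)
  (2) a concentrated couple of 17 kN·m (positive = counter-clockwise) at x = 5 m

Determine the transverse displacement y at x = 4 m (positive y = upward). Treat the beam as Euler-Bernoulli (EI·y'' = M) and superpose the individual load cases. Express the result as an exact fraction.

Load 1 — triangular load w₀=13 kN/m (0→w₀ over full span):
  y_1 = -w₀x(7L⁴-10L²x²+3x⁴)/(360LEI) = -13·4·(7·10⁴-10·10²·4²+3·4⁴)/(360·10·200000) = -14833/3750000 m
Load 2 — applied couple M₀=17 kN·m at a=5 m (b=L-a=5):
  y_2 = (M₀x³/(6L)+C₁x)/EI  [x≤a] with C₁=M₀(3b²-L²)/(6L)=-85/12 = (17·4³/(6·10)+(-85/12)·4)/200000 = -51/1000000 m
Superposition: y = Σ y_i = -60097/15000000 m ≈ -0.004006 m

y(4) = -60097/15000000 m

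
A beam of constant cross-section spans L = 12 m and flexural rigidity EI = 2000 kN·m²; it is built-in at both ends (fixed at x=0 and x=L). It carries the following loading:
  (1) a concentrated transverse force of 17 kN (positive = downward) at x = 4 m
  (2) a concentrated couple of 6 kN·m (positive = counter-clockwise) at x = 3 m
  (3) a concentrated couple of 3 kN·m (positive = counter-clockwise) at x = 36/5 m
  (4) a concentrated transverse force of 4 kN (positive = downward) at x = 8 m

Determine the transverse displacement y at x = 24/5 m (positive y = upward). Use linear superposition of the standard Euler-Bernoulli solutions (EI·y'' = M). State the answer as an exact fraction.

y(24/5) = -1220297/18750000 m

Load 1 — point force P=17 kN at a=4 m (b=L-a=8):
  y_1 = -Pa²(L-x)²(3bL-(3b+a)(L-x))/(6L³EI)  [x>a] = -17·4²·(12-(24/5))²·(3·8·12-(3·8+4)·(12-(24/5)))/(6·12³·2000) = -918/15625 m
Load 2 — applied couple M₀=6 kN·m at a=3 m (b=L-a=9):
  y_2 = (R_Ax³/6 - M_Ax²/2 - M₀(x-a)²/2)/EI  [x>a] with R_A=9/16, M_A=-9/8 = ((9/16)·(24/5)³/6 - (-9/8)·(24/5)²/2 - 6·((24/5)-3)²/2)/2000 = 1701/250000 m
Load 3 — applied couple M₀=3 kN·m at a=36/5 m (b=L-a=24/5):
  y_3 = (R_Ax³/6 - M_Ax²/2)/EI  [x≤a] with R_A=9/25, M_A=24/25 = ((9/25)·(24/5)³/6 - (24/25)·(24/5)²/2)/2000 = -864/390625 m
Load 4 — point force P=4 kN at a=8 m (b=L-a=4):
  y_4 = -Pb²x²(3aL-(3a+b)x)/(6L³EI)  [x≤a] = -4·4²·(24/5)²·(3·8·12-(3·8+4)·(24/5))/(6·12³·2000) = -512/46875 m
Superposition: y = Σ y_i = -1220297/18750000 m ≈ -0.065083 m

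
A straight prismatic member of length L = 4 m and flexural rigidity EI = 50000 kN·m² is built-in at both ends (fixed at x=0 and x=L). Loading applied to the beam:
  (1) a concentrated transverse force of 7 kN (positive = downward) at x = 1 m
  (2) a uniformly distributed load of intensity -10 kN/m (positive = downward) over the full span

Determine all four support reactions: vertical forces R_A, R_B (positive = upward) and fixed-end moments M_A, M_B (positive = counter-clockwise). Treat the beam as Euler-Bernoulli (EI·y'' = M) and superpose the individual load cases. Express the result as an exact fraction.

Load 1 — point force P=7 kN at a=1 m (b=L-a=3):
  R_A = Pb²(3a+b)/L³ = 7·3²·(3·1+3)/4³ = 189/32 kN
  M_A = Pab²/L² = 7·1·3²/4² = 63/16 kN·m
  R_B = Pa²(a+3b)/L³ = 7·1²·(1+3·3)/4³ = 35/32 kN
  M_B = -Pa²b/L² = -7·1²·3/4² = -21/16 kN·m
Load 2 — uniform load w=-10 kN/m over full span:
  R_A = wL/2 = (-10)·4/2 = -20 kN
  M_A = wL²/12 = (-10)·4²/12 = -40/3 kN·m
  R_B = wL/2 = (-10)·4/2 = -20 kN
  M_B = -wL²/12 = -(-10)·4²/12 = 40/3 kN·m
Superposition: R_A = -451/32 kN, M_A = -451/48 kN·m, R_B = -605/32 kN, M_B = 577/48 kN·m

R_A = -451/32 kN, M_A = -451/48 kN·m, R_B = -605/32 kN, M_B = 577/48 kN·m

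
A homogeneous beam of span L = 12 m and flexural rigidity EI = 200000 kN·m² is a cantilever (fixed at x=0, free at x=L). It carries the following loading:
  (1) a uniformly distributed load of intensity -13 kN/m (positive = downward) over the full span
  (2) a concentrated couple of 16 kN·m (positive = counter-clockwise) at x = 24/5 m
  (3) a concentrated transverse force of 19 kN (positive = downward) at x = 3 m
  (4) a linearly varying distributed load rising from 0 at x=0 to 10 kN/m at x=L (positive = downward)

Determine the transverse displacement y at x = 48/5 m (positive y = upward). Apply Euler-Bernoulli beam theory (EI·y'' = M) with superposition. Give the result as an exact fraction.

y(48/5) = 66929751/1250000000 m

Load 1 — uniform load w=-13 kN/m over full span:
  y_1 = -wx²(x²-4Lx+6L²)/(24EI) = -(-13)·(48/5)²·((48/5)²-4·12·(48/5)+6·12²)/(24·200000) = 241488/1953125 m
Load 2 — applied couple M₀=16 kN·m at a=24/5 m (b=L-a=36/5):
  y_2 = M₀a(2x-a)/(2EI)  [x>a] = 16·(24/5)·(2·(48/5)-(24/5))/(2·200000) = 216/78125 m
Load 3 — point force P=19 kN at a=3 m (b=L-a=9):
  y_3 = -Pa²(3x-a)/(6EI)  [x>a] = -19·3²·(3·(48/5)-3)/(6·200000) = -7353/2000000 m
Load 4 — triangular load w₀=10 kN/m (0→w₀ over full span):
  y_4 = (w₀Lx³/12-w₀L²x²/6-w₀x⁵/(120L))/EI = (10·12·(48/5)³/12-10·12²·(48/5)²/6-10·(48/5)⁵/(120·12))/200000 = -675648/9765625 m
Superposition: y = Σ y_i = 66929751/1250000000 m ≈ 0.053544 m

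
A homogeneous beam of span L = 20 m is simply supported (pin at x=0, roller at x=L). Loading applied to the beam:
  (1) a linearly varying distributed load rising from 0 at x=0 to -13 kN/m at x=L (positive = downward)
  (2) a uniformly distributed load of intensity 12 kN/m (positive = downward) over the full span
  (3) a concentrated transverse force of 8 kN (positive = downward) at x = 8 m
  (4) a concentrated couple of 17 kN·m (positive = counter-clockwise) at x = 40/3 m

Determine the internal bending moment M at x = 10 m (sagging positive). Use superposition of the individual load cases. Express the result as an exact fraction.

Load 1 — triangular load w₀=-13 kN/m (0→w₀ over full span):
  M_1 = w₀Lx/6 - w₀x³/(6L) = (-13)·20·10/6 - (-13)·10³/(6·20) = -325 kN·m
Load 2 — uniform load w=12 kN/m over full span:
  M_2 = wx(L-x)/2 = 12·10·(20-10)/2 = 600 kN·m
Load 3 — point force P=8 kN at a=8 m (b=L-a=12):
  M_3 = Pa(L-x)/L  [x>a] = 8·8·(20-10)/20 = 32 kN·m
Load 4 — applied couple M₀=17 kN·m at a=40/3 m (b=L-a=20/3):
  M_4 = M₀x/L  [x≤a] = 17·10/20 = 17/2 kN·m
Superposition: M = Σ M_i = 631/2 kN·m ≈ 315.500000 kN·m

M(10) = 631/2 kN·m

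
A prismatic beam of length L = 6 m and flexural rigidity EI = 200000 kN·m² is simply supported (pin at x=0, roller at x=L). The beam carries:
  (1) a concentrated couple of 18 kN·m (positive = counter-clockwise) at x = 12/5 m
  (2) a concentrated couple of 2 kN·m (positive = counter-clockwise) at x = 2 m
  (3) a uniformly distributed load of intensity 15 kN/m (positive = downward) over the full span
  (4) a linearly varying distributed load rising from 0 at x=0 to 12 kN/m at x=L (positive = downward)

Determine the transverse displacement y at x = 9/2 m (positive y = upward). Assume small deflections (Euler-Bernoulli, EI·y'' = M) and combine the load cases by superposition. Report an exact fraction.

Load 1 — applied couple M₀=18 kN·m at a=12/5 m (b=L-a=18/5):
  y_1 = (M₀x³/(6L)-M₀(x-a)²/2+C₁x)/EI  [x>a] with C₁=M₀(3b²-L²)/(6L)=36/25 = (18·(9/2)³/(6·6)-18·((9/2)-(12/5))²/2+(36/25)·(9/2))/200000 = 4941/80000000 m
Load 2 — applied couple M₀=2 kN·m at a=2 m (b=L-a=4):
  y_2 = (M₀x³/(6L)-M₀(x-a)²/2+C₁x)/EI  [x>a] with C₁=M₀(3b²-L²)/(6L)=2/3 = (2·(9/2)³/(6·6)-2·((9/2)-2)²/2+(2/3)·(9/2))/200000 = 29/3200000 m
Load 3 — uniform load w=15 kN/m over full span:
  y_3 = -wx(L³-2Lx²+x³)/(24EI) = -15·(9/2)·(6³-2·6·(9/2)²+(9/2)³)/(24·200000) = -4617/5120000 m
Load 4 — triangular load w₀=12 kN/m (0→w₀ over full span):
  y_4 = -w₀x(7L⁴-10L²x²+3x⁴)/(360LEI) = -12·(9/2)·(7·6⁴-10·6²·(9/2)²+3·(9/2)⁴)/(360·6·200000) = -9639/25600000 m
Superposition: y = Σ y_i = -193193/160000000 m ≈ -0.001207 m

y(9/2) = -193193/160000000 m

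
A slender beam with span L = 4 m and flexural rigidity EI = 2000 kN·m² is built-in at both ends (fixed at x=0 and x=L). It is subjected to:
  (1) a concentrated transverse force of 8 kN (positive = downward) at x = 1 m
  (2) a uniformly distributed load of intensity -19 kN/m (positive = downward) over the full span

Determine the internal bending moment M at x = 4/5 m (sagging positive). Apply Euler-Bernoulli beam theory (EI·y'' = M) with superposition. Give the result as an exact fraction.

Load 1 — point force P=8 kN at a=1 m (b=L-a=3):
  M_1 = Pb²(3a+b)x/L³ - Pab²/L²  [x≤a] = 8·3²·(3·1+3)·(4/5)/4³ - 8·1·3²/4² = 9/10 kN·m
Load 2 — uniform load w=-19 kN/m over full span:
  M_2 = wLx/2 - wL²/12 - wx²/2 = (-19)·4·(4/5)/2 - (-19)·4²/12 - (-19)·(4/5)²/2 = 76/75 kN·m
Superposition: M = Σ M_i = 287/150 kN·m ≈ 1.913333 kN·m

M(4/5) = 287/150 kN·m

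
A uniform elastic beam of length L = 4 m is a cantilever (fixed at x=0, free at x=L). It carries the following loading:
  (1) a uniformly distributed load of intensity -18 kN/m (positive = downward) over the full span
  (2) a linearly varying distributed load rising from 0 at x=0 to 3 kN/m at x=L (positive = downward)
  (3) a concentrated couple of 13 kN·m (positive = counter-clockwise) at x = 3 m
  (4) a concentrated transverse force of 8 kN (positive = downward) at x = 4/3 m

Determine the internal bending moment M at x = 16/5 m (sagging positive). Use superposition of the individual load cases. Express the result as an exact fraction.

Load 1 — uniform load w=-18 kN/m over full span:
  M_1 = -w(L-x)²/2 = -(-18)·(4-(16/5))²/2 = 144/25 kN·m
Load 2 — triangular load w₀=3 kN/m (0→w₀ over full span):
  M_2 = w₀Lx/2 - w₀L²/3 - w₀x³/(6L) = 3·4·(16/5)/2 - 3·4²/3 - 3·(16/5)³/(6·4) = -112/125 kN·m
Load 3 — applied couple M₀=13 kN·m at a=3 m (b=L-a=1):
  M_3 = 0  [x>a] = 0 kN·m
Load 4 — point force P=8 kN at a=4/3 m (b=L-a=8/3):
  M_4 = 0  [x>a] = 0 kN·m
Superposition: M = Σ M_i = 608/125 kN·m ≈ 4.864000 kN·m

M(16/5) = 608/125 kN·m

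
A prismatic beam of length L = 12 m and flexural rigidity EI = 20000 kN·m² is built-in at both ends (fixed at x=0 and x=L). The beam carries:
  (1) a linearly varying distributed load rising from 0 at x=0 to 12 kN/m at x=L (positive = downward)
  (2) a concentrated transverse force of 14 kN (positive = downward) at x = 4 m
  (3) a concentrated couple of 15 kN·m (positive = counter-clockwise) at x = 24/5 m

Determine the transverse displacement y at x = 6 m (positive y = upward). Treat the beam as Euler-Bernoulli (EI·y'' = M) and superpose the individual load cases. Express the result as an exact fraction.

Load 1 — triangular load w₀=12 kN/m (0→w₀ over full span):
  y_1 = -w₀x²(L-x)²(x+2L)/(120LEI) = -12·6²·(12-6)²·(6+2·12)/(120·12·20000) = -81/5000 m
Load 2 — point force P=14 kN at a=4 m (b=L-a=8):
  y_2 = -Pa²(L-x)²(3bL-(3b+a)(L-x))/(6L³EI)  [x>a] = -14·4²·(12-6)²·(3·8·12-(3·8+4)·(12-6))/(6·12³·20000) = -7/1500 m
Load 3 — applied couple M₀=15 kN·m at a=24/5 m (b=L-a=36/5):
  y_3 = (R_Ax³/6 - M_Ax²/2 - M₀(x-a)²/2)/EI  [x>a] with R_A=9/5, M_A=9/5 = ((9/5)·6³/6 - (9/5)·6²/2 - 15·(6-(24/5))²/2)/20000 = 27/25000 m
Superposition: y = Σ y_i = -371/18750 m ≈ -0.019787 m

y(6) = -371/18750 m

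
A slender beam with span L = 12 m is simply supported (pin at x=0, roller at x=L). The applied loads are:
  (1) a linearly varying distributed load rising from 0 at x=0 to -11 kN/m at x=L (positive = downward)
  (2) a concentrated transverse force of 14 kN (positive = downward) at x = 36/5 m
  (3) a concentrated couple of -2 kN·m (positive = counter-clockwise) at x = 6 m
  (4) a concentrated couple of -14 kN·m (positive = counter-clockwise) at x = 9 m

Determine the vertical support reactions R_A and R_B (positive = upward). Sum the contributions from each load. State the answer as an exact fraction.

R_A = -266/15 kN, R_B = -514/15 kN

Load 1 — triangular load w₀=-11 kN/m (0→w₀ over full span):
  R_A = w₀L/6 = (-11)·12/6 = -22 kN
  R_B = w₀L/3 = (-11)·12/3 = -44 kN
Load 2 — point force P=14 kN at a=36/5 m (b=L-a=24/5):
  R_A = Pb/L = 14·(24/5)/12 = 28/5 kN
  R_B = Pa/L = 14·(36/5)/12 = 42/5 kN
Load 3 — applied couple M₀=-2 kN·m at a=6 m (b=L-a=6):
  R_A = M₀/L = (-2)/12 = -1/6 kN
  R_B = -M₀/L = -(-2)/12 = 1/6 kN
Load 4 — applied couple M₀=-14 kN·m at a=9 m (b=L-a=3):
  R_A = M₀/L = (-14)/12 = -7/6 kN
  R_B = -M₀/L = -(-14)/12 = 7/6 kN
Superposition: R_A = -266/15 kN, R_B = -514/15 kN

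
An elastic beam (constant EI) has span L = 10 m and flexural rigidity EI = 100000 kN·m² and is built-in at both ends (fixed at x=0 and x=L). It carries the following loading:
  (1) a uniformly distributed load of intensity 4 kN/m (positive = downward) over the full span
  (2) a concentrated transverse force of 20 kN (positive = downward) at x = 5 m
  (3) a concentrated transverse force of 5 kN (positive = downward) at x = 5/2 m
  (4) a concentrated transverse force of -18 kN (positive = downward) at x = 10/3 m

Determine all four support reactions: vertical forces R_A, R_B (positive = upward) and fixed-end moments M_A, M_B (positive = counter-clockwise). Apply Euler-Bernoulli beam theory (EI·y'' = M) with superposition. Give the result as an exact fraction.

Load 1 — uniform load w=4 kN/m over full span:
  R_A = wL/2 = 4·10/2 = 20 kN
  M_A = wL²/12 = 4·10²/12 = 100/3 kN·m
  R_B = wL/2 = 4·10/2 = 20 kN
  M_B = -wL²/12 = -4·10²/12 = -100/3 kN·m
Load 2 — point force P=20 kN at a=5 m (b=L-a=5):
  R_A = Pb²(3a+b)/L³ = 20·5²·(3·5+5)/10³ = 10 kN
  M_A = Pab²/L² = 20·5·5²/10² = 25 kN·m
  R_B = Pa²(a+3b)/L³ = 20·5²·(5+3·5)/10³ = 10 kN
  M_B = -Pa²b/L² = -20·5²·5/10² = -25 kN·m
Load 3 — point force P=5 kN at a=5/2 m (b=L-a=15/2):
  R_A = Pb²(3a+b)/L³ = 5·(15/2)²·(3·(5/2)+(15/2))/10³ = 135/32 kN
  M_A = Pab²/L² = 5·(5/2)·(15/2)²/10² = 225/32 kN·m
  R_B = Pa²(a+3b)/L³ = 5·(5/2)²·((5/2)+3·(15/2))/10³ = 25/32 kN
  M_B = -Pa²b/L² = -5·(5/2)²·(15/2)/10² = -75/32 kN·m
Load 4 — point force P=-18 kN at a=10/3 m (b=L-a=20/3):
  R_A = Pb²(3a+b)/L³ = (-18)·(20/3)²·(3·(10/3)+(20/3))/10³ = -40/3 kN
  M_A = Pab²/L² = (-18)·(10/3)·(20/3)²/10² = -80/3 kN·m
  R_B = Pa²(a+3b)/L³ = (-18)·(10/3)²·((10/3)+3·(20/3))/10³ = -14/3 kN
  M_B = -Pa²b/L² = -(-18)·(10/3)²·(20/3)/10² = 40/3 kN·m
Superposition: R_A = 2005/96 kN, M_A = 3715/96 kN·m, R_B = 2507/96 kN, M_B = -1515/32 kN·m

R_A = 2005/96 kN, M_A = 3715/96 kN·m, R_B = 2507/96 kN, M_B = -1515/32 kN·m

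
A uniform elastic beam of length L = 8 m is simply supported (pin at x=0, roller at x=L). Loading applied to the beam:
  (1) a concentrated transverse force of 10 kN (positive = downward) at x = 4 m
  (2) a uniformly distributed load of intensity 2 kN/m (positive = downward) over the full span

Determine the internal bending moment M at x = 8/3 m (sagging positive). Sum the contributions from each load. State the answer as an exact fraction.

M(8/3) = 248/9 kN·m

Load 1 — point force P=10 kN at a=4 m (b=L-a=4):
  M_1 = Pbx/L  [x≤a] = 10·4·(8/3)/8 = 40/3 kN·m
Load 2 — uniform load w=2 kN/m over full span:
  M_2 = wx(L-x)/2 = 2·(8/3)·(8-(8/3))/2 = 128/9 kN·m
Superposition: M = Σ M_i = 248/9 kN·m ≈ 27.555556 kN·m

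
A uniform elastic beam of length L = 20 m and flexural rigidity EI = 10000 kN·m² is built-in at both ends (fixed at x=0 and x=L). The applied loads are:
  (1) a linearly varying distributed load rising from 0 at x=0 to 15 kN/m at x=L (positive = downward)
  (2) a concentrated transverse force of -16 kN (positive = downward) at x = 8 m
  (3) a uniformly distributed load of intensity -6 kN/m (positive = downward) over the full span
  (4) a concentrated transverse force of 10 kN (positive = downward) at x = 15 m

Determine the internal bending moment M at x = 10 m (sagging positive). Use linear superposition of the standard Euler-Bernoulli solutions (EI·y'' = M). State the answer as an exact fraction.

M(10) = 113/20 kN·m

Load 1 — triangular load w₀=15 kN/m (0→w₀ over full span):
  M_1 = 3w₀Lx/20 - w₀L²/30 - w₀x³/(6L) = 3·15·20·10/20 - 15·20²/30 - 15·10³/(6·20) = 125 kN·m
Load 2 — point force P=-16 kN at a=8 m (b=L-a=12):
  M_2 = Pa²(a+3b)(L-x)/L³ - Pa²b/L²  [x>a] = (-16)·8²·(8+3·12)·(20-10)/20³ - (-16)·8²·12/20² = -128/5 kN·m
Load 3 — uniform load w=-6 kN/m over full span:
  M_3 = wLx/2 - wL²/12 - wx²/2 = (-6)·20·10/2 - (-6)·20²/12 - (-6)·10²/2 = -100 kN·m
Load 4 — point force P=10 kN at a=15 m (b=L-a=5):
  M_4 = Pb²(3a+b)x/L³ - Pab²/L²  [x≤a] = 10·5²·(3·15+5)·10/20³ - 10·15·5²/20² = 25/4 kN·m
Superposition: M = Σ M_i = 113/20 kN·m ≈ 5.650000 kN·m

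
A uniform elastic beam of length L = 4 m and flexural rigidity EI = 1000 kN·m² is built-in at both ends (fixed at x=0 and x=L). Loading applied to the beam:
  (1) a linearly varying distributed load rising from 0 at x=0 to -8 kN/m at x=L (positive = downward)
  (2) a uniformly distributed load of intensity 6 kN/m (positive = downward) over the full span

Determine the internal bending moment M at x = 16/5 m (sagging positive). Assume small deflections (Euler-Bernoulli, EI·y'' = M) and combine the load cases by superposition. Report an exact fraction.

Load 1 — triangular load w₀=-8 kN/m (0→w₀ over full span):
  M_1 = 3w₀Lx/20 - w₀L²/30 - w₀x³/(6L) = 3·(-8)·4·(16/5)/20 - (-8)·4²/30 - (-8)·(16/5)³/(6·4) = -64/375 kN·m
Load 2 — uniform load w=6 kN/m over full span:
  M_2 = wLx/2 - wL²/12 - wx²/2 = 6·4·(16/5)/2 - 6·4²/12 - 6·(16/5)²/2 = -8/25 kN·m
Superposition: M = Σ M_i = -184/375 kN·m ≈ -0.490667 kN·m

M(16/5) = -184/375 kN·m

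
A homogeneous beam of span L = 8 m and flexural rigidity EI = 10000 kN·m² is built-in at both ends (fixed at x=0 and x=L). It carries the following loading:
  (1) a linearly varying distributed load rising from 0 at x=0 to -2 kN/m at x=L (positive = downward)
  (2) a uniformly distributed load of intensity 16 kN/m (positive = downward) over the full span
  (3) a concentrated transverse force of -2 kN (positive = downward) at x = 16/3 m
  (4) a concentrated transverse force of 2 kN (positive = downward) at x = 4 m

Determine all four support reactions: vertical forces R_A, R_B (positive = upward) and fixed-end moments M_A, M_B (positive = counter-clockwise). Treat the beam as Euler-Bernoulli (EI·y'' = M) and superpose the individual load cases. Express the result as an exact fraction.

Load 1 — triangular load w₀=-2 kN/m (0→w₀ over full span):
  R_A = 3w₀L/20 = 3·(-2)·8/20 = -12/5 kN
  M_A = w₀L²/30 = (-2)·8²/30 = -64/15 kN·m
  R_B = 7w₀L/20 = 7·(-2)·8/20 = -28/5 kN
  M_B = -w₀L²/20 = -(-2)·8²/20 = 32/5 kN·m
Load 2 — uniform load w=16 kN/m over full span:
  R_A = wL/2 = 16·8/2 = 64 kN
  M_A = wL²/12 = 16·8²/12 = 256/3 kN·m
  R_B = wL/2 = 16·8/2 = 64 kN
  M_B = -wL²/12 = -16·8²/12 = -256/3 kN·m
Load 3 — point force P=-2 kN at a=16/3 m (b=L-a=8/3):
  R_A = Pb²(3a+b)/L³ = (-2)·(8/3)²·(3·(16/3)+(8/3))/8³ = -14/27 kN
  M_A = Pab²/L² = (-2)·(16/3)·(8/3)²/8² = -32/27 kN·m
  R_B = Pa²(a+3b)/L³ = (-2)·(16/3)²·((16/3)+3·(8/3))/8³ = -40/27 kN
  M_B = -Pa²b/L² = -(-2)·(16/3)²·(8/3)/8² = 64/27 kN·m
Load 4 — point force P=2 kN at a=4 m (b=L-a=4):
  R_A = Pb²(3a+b)/L³ = 2·4²·(3·4+4)/8³ = 1 kN
  M_A = Pab²/L² = 2·4·4²/8² = 2 kN·m
  R_B = Pa²(a+3b)/L³ = 2·4²·(4+3·4)/8³ = 1 kN
  M_B = -Pa²b/L² = -2·4²·4/8² = -2 kN·m
Superposition: R_A = 8381/135 kN, M_A = 11054/135 kN·m, R_B = 7819/135 kN, M_B = -10606/135 kN·m

R_A = 8381/135 kN, M_A = 11054/135 kN·m, R_B = 7819/135 kN, M_B = -10606/135 kN·m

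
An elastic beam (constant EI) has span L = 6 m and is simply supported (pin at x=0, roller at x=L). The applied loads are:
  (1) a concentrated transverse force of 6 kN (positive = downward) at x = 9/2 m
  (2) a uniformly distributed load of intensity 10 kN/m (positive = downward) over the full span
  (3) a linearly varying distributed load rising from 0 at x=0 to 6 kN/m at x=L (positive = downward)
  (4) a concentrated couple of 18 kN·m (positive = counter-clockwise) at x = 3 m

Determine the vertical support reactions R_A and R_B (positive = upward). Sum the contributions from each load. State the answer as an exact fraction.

R_A = 81/2 kN, R_B = 87/2 kN

Load 1 — point force P=6 kN at a=9/2 m (b=L-a=3/2):
  R_A = Pb/L = 6·(3/2)/6 = 3/2 kN
  R_B = Pa/L = 6·(9/2)/6 = 9/2 kN
Load 2 — uniform load w=10 kN/m over full span:
  R_A = wL/2 = 10·6/2 = 30 kN
  R_B = wL/2 = 10·6/2 = 30 kN
Load 3 — triangular load w₀=6 kN/m (0→w₀ over full span):
  R_A = w₀L/6 = 6·6/6 = 6 kN
  R_B = w₀L/3 = 6·6/3 = 12 kN
Load 4 — applied couple M₀=18 kN·m at a=3 m (b=L-a=3):
  R_A = M₀/L = 18/6 = 3 kN
  R_B = -M₀/L = -18/6 = -3 kN
Superposition: R_A = 81/2 kN, R_B = 87/2 kN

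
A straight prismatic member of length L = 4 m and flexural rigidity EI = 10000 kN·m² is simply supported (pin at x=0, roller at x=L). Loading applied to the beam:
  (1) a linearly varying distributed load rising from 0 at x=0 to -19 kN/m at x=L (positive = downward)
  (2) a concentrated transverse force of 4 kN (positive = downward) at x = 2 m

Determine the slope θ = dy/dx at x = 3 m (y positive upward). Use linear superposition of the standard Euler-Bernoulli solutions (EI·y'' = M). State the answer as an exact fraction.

θ(3) = -20627/14400000 rad

Load 1 — triangular load w₀=-19 kN/m (0→w₀ over full span):
  θ_1 = -w₀(7L⁴-30L²x²+15x⁴)/(360LEI) = -(-19)·(7·4⁴-30·4²·3²+15·3⁴)/(360·4·10000) = -24947/14400000 rad
Load 2 — point force P=4 kN at a=2 m (b=L-a=2):
  θ_2 = -Pa(2L²-6Lx+3x²+a²)/(6LEI)  [x>a] = -4·2·(2·4²-6·4·3+3·3²+2²)/(6·4·10000) = 3/10000 rad
Superposition: θ = Σ θ_i = -20627/14400000 rad ≈ -0.001432 rad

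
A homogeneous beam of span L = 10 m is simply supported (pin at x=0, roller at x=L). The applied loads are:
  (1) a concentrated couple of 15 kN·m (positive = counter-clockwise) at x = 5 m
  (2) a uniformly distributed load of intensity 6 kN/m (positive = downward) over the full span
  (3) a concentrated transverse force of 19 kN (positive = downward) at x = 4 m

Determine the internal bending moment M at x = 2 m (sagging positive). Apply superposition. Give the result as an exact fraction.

Load 1 — applied couple M₀=15 kN·m at a=5 m (b=L-a=5):
  M_1 = M₀x/L  [x≤a] = 15·2/10 = 3 kN·m
Load 2 — uniform load w=6 kN/m over full span:
  M_2 = wx(L-x)/2 = 6·2·(10-2)/2 = 48 kN·m
Load 3 — point force P=19 kN at a=4 m (b=L-a=6):
  M_3 = Pbx/L  [x≤a] = 19·6·2/10 = 114/5 kN·m
Superposition: M = Σ M_i = 369/5 kN·m ≈ 73.800000 kN·m

M(2) = 369/5 kN·m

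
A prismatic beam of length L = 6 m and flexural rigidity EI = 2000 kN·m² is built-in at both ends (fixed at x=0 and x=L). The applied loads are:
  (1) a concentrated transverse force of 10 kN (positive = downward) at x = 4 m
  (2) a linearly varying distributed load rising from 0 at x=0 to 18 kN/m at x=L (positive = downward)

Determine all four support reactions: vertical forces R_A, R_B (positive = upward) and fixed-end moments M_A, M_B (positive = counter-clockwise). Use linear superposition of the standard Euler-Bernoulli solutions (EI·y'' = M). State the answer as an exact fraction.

R_A = 2537/135 kN, M_A = 1172/45 kN·m, R_B = 6103/135 kN, M_B = -1858/45 kN·m

Load 1 — point force P=10 kN at a=4 m (b=L-a=2):
  R_A = Pb²(3a+b)/L³ = 10·2²·(3·4+2)/6³ = 70/27 kN
  M_A = Pab²/L² = 10·4·2²/6² = 40/9 kN·m
  R_B = Pa²(a+3b)/L³ = 10·4²·(4+3·2)/6³ = 200/27 kN
  M_B = -Pa²b/L² = -10·4²·2/6² = -80/9 kN·m
Load 2 — triangular load w₀=18 kN/m (0→w₀ over full span):
  R_A = 3w₀L/20 = 3·18·6/20 = 81/5 kN
  M_A = w₀L²/30 = 18·6²/30 = 108/5 kN·m
  R_B = 7w₀L/20 = 7·18·6/20 = 189/5 kN
  M_B = -w₀L²/20 = -18·6²/20 = -162/5 kN·m
Superposition: R_A = 2537/135 kN, M_A = 1172/45 kN·m, R_B = 6103/135 kN, M_B = -1858/45 kN·m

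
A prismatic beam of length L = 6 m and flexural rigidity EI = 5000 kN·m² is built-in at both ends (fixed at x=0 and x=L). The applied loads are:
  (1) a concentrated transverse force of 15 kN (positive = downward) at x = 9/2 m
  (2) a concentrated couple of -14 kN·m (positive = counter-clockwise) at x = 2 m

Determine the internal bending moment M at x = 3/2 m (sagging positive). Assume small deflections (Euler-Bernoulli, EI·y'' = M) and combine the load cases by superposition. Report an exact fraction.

M(3/2) = -1031/192 kN·m

Load 1 — point force P=15 kN at a=9/2 m (b=L-a=3/2):
  M_1 = Pb²(3a+b)x/L³ - Pab²/L²  [x≤a] = 15·(3/2)²·(3·(9/2)+(3/2))·(3/2)/6³ - 15·(9/2)·(3/2)²/6² = -45/64 kN·m
Load 2 — applied couple M₀=-14 kN·m at a=2 m (b=L-a=4):
  M_2 = R_Ax - M_A  [x≤a] with R_A=-28/9, M_A=0 = (-28/9)·(3/2) - 0 = -14/3 kN·m
Superposition: M = Σ M_i = -1031/192 kN·m ≈ -5.369792 kN·m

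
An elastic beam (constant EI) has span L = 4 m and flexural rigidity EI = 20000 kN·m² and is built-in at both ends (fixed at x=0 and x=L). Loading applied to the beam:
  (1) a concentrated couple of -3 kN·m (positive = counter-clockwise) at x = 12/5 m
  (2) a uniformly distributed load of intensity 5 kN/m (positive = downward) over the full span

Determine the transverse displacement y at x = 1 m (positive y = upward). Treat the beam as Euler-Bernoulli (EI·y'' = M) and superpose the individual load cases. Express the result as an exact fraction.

y(1) = -63/800000 m

Load 1 — applied couple M₀=-3 kN·m at a=12/5 m (b=L-a=8/5):
  y_1 = (R_Ax³/6 - M_Ax²/2)/EI  [x≤a] with R_A=-27/25, M_A=-24/25 = ((-27/25)·1³/6 - (-24/25)·1²/2)/20000 = 3/200000 m
Load 2 — uniform load w=5 kN/m over full span:
  y_2 = -wx²(L-x)²/(24EI) = -5·1²·(4-1)²/(24·20000) = -3/32000 m
Superposition: y = Σ y_i = -63/800000 m ≈ -0.000079 m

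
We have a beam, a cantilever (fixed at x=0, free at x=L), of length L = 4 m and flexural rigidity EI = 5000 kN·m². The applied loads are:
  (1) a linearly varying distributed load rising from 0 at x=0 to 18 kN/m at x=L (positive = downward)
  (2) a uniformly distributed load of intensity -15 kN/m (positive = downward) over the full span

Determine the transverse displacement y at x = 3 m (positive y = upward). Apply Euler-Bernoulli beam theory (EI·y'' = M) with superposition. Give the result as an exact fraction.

y(3) = 3321/400000 m

Load 1 — triangular load w₀=18 kN/m (0→w₀ over full span):
  y_1 = (w₀Lx³/12-w₀L²x²/6-w₀x⁵/(120L))/EI = (18·4·3³/12-18·4²·3²/6-18·3⁵/(120·4))/5000 = -22329/400000 m
Load 2 — uniform load w=-15 kN/m over full span:
  y_2 = -wx²(x²-4Lx+6L²)/(24EI) = -(-15)·3²·(3²-4·4·3+6·4²)/(24·5000) = 513/8000 m
Superposition: y = Σ y_i = 3321/400000 m ≈ 0.008303 m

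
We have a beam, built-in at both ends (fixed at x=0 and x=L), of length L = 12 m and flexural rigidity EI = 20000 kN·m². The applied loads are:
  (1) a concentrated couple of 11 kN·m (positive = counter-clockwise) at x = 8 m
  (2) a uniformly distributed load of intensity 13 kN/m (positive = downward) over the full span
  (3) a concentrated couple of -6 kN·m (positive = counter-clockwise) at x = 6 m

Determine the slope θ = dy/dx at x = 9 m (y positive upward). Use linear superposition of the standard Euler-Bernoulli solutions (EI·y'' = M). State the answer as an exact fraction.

θ(9) = 1457/160000 rad

Load 1 — applied couple M₀=11 kN·m at a=8 m (b=L-a=4):
  θ_1 = (R_Ax²/2 - M_Ax - M₀(x-a))/EI  [x>a] with R_A=11/9, M_A=11/3 = ((11/9)·9²/2 - (11/3)·9 - 11·(9-8))/20000 = 11/40000 rad
Load 2 — uniform load w=13 kN/m over full span:
  θ_2 = -wx(L-x)(L-2x)/(12EI) = -13·9·(12-9)·(12-2·9)/(12·20000) = 351/40000 rad
Load 3 — applied couple M₀=-6 kN·m at a=6 m (b=L-a=6):
  θ_3 = (R_Ax²/2 - M_Ax - M₀(x-a))/EI  [x>a] with R_A=-3/4, M_A=-3/2 = ((-3/4)·9²/2 - (-3/2)·9 - (-6)·(9-6))/20000 = 9/160000 rad
Superposition: θ = Σ θ_i = 1457/160000 rad ≈ 0.009106 rad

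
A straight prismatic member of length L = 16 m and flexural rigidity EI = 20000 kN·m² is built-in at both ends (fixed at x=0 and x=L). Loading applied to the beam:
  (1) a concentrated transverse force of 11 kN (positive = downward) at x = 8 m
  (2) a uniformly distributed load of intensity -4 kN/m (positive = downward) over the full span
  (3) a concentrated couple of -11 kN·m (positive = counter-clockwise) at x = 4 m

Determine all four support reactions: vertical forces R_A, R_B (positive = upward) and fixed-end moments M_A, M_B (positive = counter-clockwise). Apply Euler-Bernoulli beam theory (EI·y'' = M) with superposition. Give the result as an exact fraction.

Load 1 — point force P=11 kN at a=8 m (b=L-a=8):
  R_A = Pb²(3a+b)/L³ = 11·8²·(3·8+8)/16³ = 11/2 kN
  M_A = Pab²/L² = 11·8·8²/16² = 22 kN·m
  R_B = Pa²(a+3b)/L³ = 11·8²·(8+3·8)/16³ = 11/2 kN
  M_B = -Pa²b/L² = -11·8²·8/16² = -22 kN·m
Load 2 — uniform load w=-4 kN/m over full span:
  R_A = wL/2 = (-4)·16/2 = -32 kN
  M_A = wL²/12 = (-4)·16²/12 = -256/3 kN·m
  R_B = wL/2 = (-4)·16/2 = -32 kN
  M_B = -wL²/12 = -(-4)·16²/12 = 256/3 kN·m
Load 3 — applied couple M₀=-11 kN·m at a=4 m (b=L-a=12):
  R_A = 6M₀ab/L³ = 6·(-11)·4·12/16³ = -99/128 kN
  M_A = M₀b(2a-b)/L² = (-11)·12·(2·4-12)/16² = 33/16 kN·m
  R_B = -6M₀ab/L³ = -6·(-11)·4·12/16³ = 99/128 kN
  M_B = M₀a(2b-a)/L² = (-11)·4·(2·12-4)/16² = -55/16 kN·m
Superposition: R_A = -3491/128 kN, M_A = -2941/48 kN·m, R_B = -3293/128 kN, M_B = 2875/48 kN·m

R_A = -3491/128 kN, M_A = -2941/48 kN·m, R_B = -3293/128 kN, M_B = 2875/48 kN·m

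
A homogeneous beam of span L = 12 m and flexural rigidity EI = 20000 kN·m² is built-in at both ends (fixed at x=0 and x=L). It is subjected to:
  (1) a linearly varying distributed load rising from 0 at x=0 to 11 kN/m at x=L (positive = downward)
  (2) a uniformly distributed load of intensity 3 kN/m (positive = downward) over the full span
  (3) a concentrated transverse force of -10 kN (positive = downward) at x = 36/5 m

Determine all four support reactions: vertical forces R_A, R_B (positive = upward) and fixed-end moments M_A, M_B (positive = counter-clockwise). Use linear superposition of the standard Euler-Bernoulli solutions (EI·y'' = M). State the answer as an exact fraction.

R_A = 857/25 kN, M_A = 1932/25 kN·m, R_B = 1443/25 kN, M_B = -2448/25 kN·m

Load 1 — triangular load w₀=11 kN/m (0→w₀ over full span):
  R_A = 3w₀L/20 = 3·11·12/20 = 99/5 kN
  M_A = w₀L²/30 = 11·12²/30 = 264/5 kN·m
  R_B = 7w₀L/20 = 7·11·12/20 = 231/5 kN
  M_B = -w₀L²/20 = -11·12²/20 = -396/5 kN·m
Load 2 — uniform load w=3 kN/m over full span:
  R_A = wL/2 = 3·12/2 = 18 kN
  M_A = wL²/12 = 3·12²/12 = 36 kN·m
  R_B = wL/2 = 3·12/2 = 18 kN
  M_B = -wL²/12 = -3·12²/12 = -36 kN·m
Load 3 — point force P=-10 kN at a=36/5 m (b=L-a=24/5):
  R_A = Pb²(3a+b)/L³ = (-10)·(24/5)²·(3·(36/5)+(24/5))/12³ = -88/25 kN
  M_A = Pab²/L² = (-10)·(36/5)·(24/5)²/12² = -288/25 kN·m
  R_B = Pa²(a+3b)/L³ = (-10)·(36/5)²·((36/5)+3·(24/5))/12³ = -162/25 kN
  M_B = -Pa²b/L² = -(-10)·(36/5)²·(24/5)/12² = 432/25 kN·m
Superposition: R_A = 857/25 kN, M_A = 1932/25 kN·m, R_B = 1443/25 kN, M_B = -2448/25 kN·m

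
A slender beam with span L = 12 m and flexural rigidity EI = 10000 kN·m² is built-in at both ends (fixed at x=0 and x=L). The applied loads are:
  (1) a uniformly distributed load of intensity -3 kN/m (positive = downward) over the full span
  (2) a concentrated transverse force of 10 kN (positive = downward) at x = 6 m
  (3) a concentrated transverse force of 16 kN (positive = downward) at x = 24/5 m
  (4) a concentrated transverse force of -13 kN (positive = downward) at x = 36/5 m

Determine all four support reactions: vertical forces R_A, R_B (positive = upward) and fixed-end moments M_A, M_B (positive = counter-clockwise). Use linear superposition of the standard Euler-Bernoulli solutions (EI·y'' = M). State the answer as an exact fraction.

R_A = -901/125 kN, M_A = -1041/125 kN·m, R_B = -1974/125 kN, M_B = 3129/125 kN·m

Load 1 — uniform load w=-3 kN/m over full span:
  R_A = wL/2 = (-3)·12/2 = -18 kN
  M_A = wL²/12 = (-3)·12²/12 = -36 kN·m
  R_B = wL/2 = (-3)·12/2 = -18 kN
  M_B = -wL²/12 = -(-3)·12²/12 = 36 kN·m
Load 2 — point force P=10 kN at a=6 m (b=L-a=6):
  R_A = Pb²(3a+b)/L³ = 10·6²·(3·6+6)/12³ = 5 kN
  M_A = Pab²/L² = 10·6·6²/12² = 15 kN·m
  R_B = Pa²(a+3b)/L³ = 10·6²·(6+3·6)/12³ = 5 kN
  M_B = -Pa²b/L² = -10·6²·6/12² = -15 kN·m
Load 3 — point force P=16 kN at a=24/5 m (b=L-a=36/5):
  R_A = Pb²(3a+b)/L³ = 16·(36/5)²·(3·(24/5)+(36/5))/12³ = 1296/125 kN
  M_A = Pab²/L² = 16·(24/5)·(36/5)²/12² = 3456/125 kN·m
  R_B = Pa²(a+3b)/L³ = 16·(24/5)²·((24/5)+3·(36/5))/12³ = 704/125 kN
  M_B = -Pa²b/L² = -16·(24/5)²·(36/5)/12² = -2304/125 kN·m
Load 4 — point force P=-13 kN at a=36/5 m (b=L-a=24/5):
  R_A = Pb²(3a+b)/L³ = (-13)·(24/5)²·(3·(36/5)+(24/5))/12³ = -572/125 kN
  M_A = Pab²/L² = (-13)·(36/5)·(24/5)²/12² = -1872/125 kN·m
  R_B = Pa²(a+3b)/L³ = (-13)·(36/5)²·((36/5)+3·(24/5))/12³ = -1053/125 kN
  M_B = -Pa²b/L² = -(-13)·(36/5)²·(24/5)/12² = 2808/125 kN·m
Superposition: R_A = -901/125 kN, M_A = -1041/125 kN·m, R_B = -1974/125 kN, M_B = 3129/125 kN·m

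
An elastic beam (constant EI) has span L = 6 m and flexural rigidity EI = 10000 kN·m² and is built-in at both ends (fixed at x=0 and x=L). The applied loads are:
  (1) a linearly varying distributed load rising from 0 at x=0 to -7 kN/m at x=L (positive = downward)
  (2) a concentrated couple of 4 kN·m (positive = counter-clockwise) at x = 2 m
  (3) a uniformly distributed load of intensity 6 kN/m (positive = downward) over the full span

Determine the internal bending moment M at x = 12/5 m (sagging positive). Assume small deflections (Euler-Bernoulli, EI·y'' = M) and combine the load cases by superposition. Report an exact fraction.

M(12/5) = 758/375 kN·m

Load 1 — triangular load w₀=-7 kN/m (0→w₀ over full span):
  M_1 = 3w₀Lx/20 - w₀L²/30 - w₀x³/(6L) = 3·(-7)·6·(12/5)/20 - (-7)·6²/30 - (-7)·(12/5)³/(6·6) = -504/125 kN·m
Load 2 — applied couple M₀=4 kN·m at a=2 m (b=L-a=4):
  M_2 = R_Ax - M_A - M₀  [x>a] with R_A=8/9, M_A=0 = (8/9)·(12/5) - 0 - 4 = -28/15 kN·m
Load 3 — uniform load w=6 kN/m over full span:
  M_3 = wLx/2 - wL²/12 - wx²/2 = 6·6·(12/5)/2 - 6·6²/12 - 6·(12/5)²/2 = 198/25 kN·m
Superposition: M = Σ M_i = 758/375 kN·m ≈ 2.021333 kN·m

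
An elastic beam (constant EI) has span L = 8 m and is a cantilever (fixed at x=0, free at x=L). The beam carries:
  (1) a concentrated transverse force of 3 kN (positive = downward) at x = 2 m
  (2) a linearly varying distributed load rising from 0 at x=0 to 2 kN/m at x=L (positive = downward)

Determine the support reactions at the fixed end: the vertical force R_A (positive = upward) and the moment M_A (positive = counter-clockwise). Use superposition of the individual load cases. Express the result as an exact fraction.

R_A = 11 kN, M_A = 146/3 kN·m

Load 1 — point force P=3 kN at a=2 m (b=L-a=6):
  R_A = P = 3 kN
  M_A = Pa = 3·2 = 6 kN·m
Load 2 — triangular load w₀=2 kN/m (0→w₀ over full span):
  R_A = w₀L/2 = 2·8/2 = 8 kN
  M_A = w₀L²/3 = 2·8²/3 = 128/3 kN·m
Superposition: R_A = 11 kN, M_A = 146/3 kN·m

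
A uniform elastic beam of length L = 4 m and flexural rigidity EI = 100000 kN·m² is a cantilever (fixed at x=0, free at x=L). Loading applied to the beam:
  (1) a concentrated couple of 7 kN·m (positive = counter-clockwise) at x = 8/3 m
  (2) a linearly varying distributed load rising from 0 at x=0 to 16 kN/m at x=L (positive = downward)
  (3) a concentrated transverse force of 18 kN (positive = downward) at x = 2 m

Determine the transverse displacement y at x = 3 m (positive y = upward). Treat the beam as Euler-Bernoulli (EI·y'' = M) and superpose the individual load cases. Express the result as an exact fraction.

y(3) = -27089/9000000 m

Load 1 — applied couple M₀=7 kN·m at a=8/3 m (b=L-a=4/3):
  y_1 = M₀a(2x-a)/(2EI)  [x>a] = 7·(8/3)·(2·3-(8/3))/(2·100000) = 7/22500 m
Load 2 — triangular load w₀=16 kN/m (0→w₀ over full span):
  y_2 = (w₀Lx³/12-w₀L²x²/6-w₀x⁵/(120L))/EI = (16·4·3³/12-16·4²·3²/6-16·3⁵/(120·4))/100000 = -2481/1000000 m
Load 3 — point force P=18 kN at a=2 m (b=L-a=2):
  y_3 = -Pa²(3x-a)/(6EI)  [x>a] = -18·2²·(3·3-2)/(6·100000) = -21/25000 m
Superposition: y = Σ y_i = -27089/9000000 m ≈ -0.003010 m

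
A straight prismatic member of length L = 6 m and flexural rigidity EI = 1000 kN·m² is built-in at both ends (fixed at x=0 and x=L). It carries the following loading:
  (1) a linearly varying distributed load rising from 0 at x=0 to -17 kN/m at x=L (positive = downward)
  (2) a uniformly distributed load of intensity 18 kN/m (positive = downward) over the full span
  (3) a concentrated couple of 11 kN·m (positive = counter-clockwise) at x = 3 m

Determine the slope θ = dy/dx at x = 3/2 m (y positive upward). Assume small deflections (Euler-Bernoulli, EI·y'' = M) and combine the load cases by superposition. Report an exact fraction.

Load 1 — triangular load w₀=-17 kN/m (0→w₀ over full span):
  θ_1 = -w₀(2x(L-x)(L-2x)(x+2L)+x²(L-x)²)/(120LEI) = -(-17)·(2·(3/2)·(6-(3/2))·(6-2·(3/2))·((3/2)+2·6)+(3/2)²·(6-(3/2))²)/(120·6·1000) = 17901/1280000 rad
Load 2 — uniform load w=18 kN/m over full span:
  θ_2 = -wx(L-x)(L-2x)/(12EI) = -18·(3/2)·(6-(3/2))·(6-2·(3/2))/(12·1000) = -243/8000 rad
Load 3 — applied couple M₀=11 kN·m at a=3 m (b=L-a=3):
  θ_3 = (R_Ax²/2 - M_Ax)/EI  [x≤a] with R_A=11/4, M_A=11/4 = ((11/4)·(3/2)²/2 - (11/4)·(3/2))/1000 = -33/32000 rad
Superposition: θ = Σ θ_i = -22299/1280000 rad ≈ -0.017421 rad

θ(3/2) = -22299/1280000 rad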